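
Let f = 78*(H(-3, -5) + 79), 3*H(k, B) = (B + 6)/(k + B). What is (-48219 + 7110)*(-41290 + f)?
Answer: 5776842225/4 ≈ 1.4442e+9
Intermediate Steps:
H(k, B) = (6 + B)/(3*(B + k)) (H(k, B) = ((B + 6)/(k + B))/3 = ((6 + B)/(B + k))/3 = (6 + B)/(3*(B + k)))
f = 24635/4 (f = 78*((2 + (1/3)*(-5))/(-5 - 3) + 79) = 78*((2 - 5/3)/(-8) + 79) = 78*(-1/8*1/3 + 79) = 78*(-1/24 + 79) = 78*(1895/24) = 24635/4 ≈ 6158.8)
(-48219 + 7110)*(-41290 + f) = (-48219 + 7110)*(-41290 + 24635/4) = -41109*(-140525/4) = 5776842225/4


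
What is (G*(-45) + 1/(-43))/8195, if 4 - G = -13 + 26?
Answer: 17414/352385 ≈ 0.049418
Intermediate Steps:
G = -9 (G = 4 - (-13 + 26) = 4 - 1*13 = 4 - 13 = -9)
(G*(-45) + 1/(-43))/8195 = (-9*(-45) + 1/(-43))/8195 = (405 - 1/43)*(1/8195) = (17414/43)*(1/8195) = 17414/352385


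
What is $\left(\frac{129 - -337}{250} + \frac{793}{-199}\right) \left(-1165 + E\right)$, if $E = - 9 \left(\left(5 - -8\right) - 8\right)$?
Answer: $\frac{12767436}{4975} \approx 2566.3$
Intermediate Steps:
$E = -45$ ($E = - 9 \left(\left(5 + 8\right) - 8\right) = - 9 \left(13 - 8\right) = \left(-9\right) 5 = -45$)
$\left(\frac{129 - -337}{250} + \frac{793}{-199}\right) \left(-1165 + E\right) = \left(\frac{129 - -337}{250} + \frac{793}{-199}\right) \left(-1165 - 45\right) = \left(\left(129 + 337\right) \frac{1}{250} + 793 \left(- \frac{1}{199}\right)\right) \left(-1210\right) = \left(466 \cdot \frac{1}{250} - \frac{793}{199}\right) \left(-1210\right) = \left(\frac{233}{125} - \frac{793}{199}\right) \left(-1210\right) = \left(- \frac{52758}{24875}\right) \left(-1210\right) = \frac{12767436}{4975}$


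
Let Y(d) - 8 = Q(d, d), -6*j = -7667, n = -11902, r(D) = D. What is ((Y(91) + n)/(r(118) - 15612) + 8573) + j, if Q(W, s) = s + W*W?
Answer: 457897001/46482 ≈ 9851.1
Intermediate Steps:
Q(W, s) = s + W²
j = 7667/6 (j = -⅙*(-7667) = 7667/6 ≈ 1277.8)
Y(d) = 8 + d + d² (Y(d) = 8 + (d + d²) = 8 + d + d²)
((Y(91) + n)/(r(118) - 15612) + 8573) + j = (((8 + 91 + 91²) - 11902)/(118 - 15612) + 8573) + 7667/6 = (((8 + 91 + 8281) - 11902)/(-15494) + 8573) + 7667/6 = ((8380 - 11902)*(-1/15494) + 8573) + 7667/6 = (-3522*(-1/15494) + 8573) + 7667/6 = (1761/7747 + 8573) + 7667/6 = 66416792/7747 + 7667/6 = 457897001/46482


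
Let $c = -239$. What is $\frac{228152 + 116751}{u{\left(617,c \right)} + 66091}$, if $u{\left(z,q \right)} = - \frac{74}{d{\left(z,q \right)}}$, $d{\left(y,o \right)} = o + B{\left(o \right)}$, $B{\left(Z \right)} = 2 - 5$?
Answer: $\frac{41733263}{7997048} \approx 5.2186$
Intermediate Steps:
$B{\left(Z \right)} = -3$ ($B{\left(Z \right)} = 2 - 5 = -3$)
$d{\left(y,o \right)} = -3 + o$ ($d{\left(y,o \right)} = o - 3 = -3 + o$)
$u{\left(z,q \right)} = - \frac{74}{-3 + q}$
$\frac{228152 + 116751}{u{\left(617,c \right)} + 66091} = \frac{228152 + 116751}{- \frac{74}{-3 - 239} + 66091} = \frac{344903}{- \frac{74}{-242} + 66091} = \frac{344903}{\left(-74\right) \left(- \frac{1}{242}\right) + 66091} = \frac{344903}{\frac{37}{121} + 66091} = \frac{344903}{\frac{7997048}{121}} = 344903 \cdot \frac{121}{7997048} = \frac{41733263}{7997048}$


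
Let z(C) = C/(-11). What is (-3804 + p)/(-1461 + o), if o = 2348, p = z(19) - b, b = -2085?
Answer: -18928/9757 ≈ -1.9399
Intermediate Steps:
z(C) = -C/11 (z(C) = C*(-1/11) = -C/11)
p = 22916/11 (p = -1/11*19 - 1*(-2085) = -19/11 + 2085 = 22916/11 ≈ 2083.3)
(-3804 + p)/(-1461 + o) = (-3804 + 22916/11)/(-1461 + 2348) = -18928/11/887 = -18928/11*1/887 = -18928/9757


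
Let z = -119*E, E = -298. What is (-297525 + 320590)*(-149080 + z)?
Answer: -2620599170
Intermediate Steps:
z = 35462 (z = -119*(-298) = 35462)
(-297525 + 320590)*(-149080 + z) = (-297525 + 320590)*(-149080 + 35462) = 23065*(-113618) = -2620599170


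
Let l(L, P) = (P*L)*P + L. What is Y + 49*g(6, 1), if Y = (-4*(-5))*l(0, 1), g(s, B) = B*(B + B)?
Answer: 98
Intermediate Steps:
l(L, P) = L + L*P² (l(L, P) = (L*P)*P + L = L*P² + L = L + L*P²)
g(s, B) = 2*B² (g(s, B) = B*(2*B) = 2*B²)
Y = 0 (Y = (-4*(-5))*(0*(1 + 1²)) = 20*(0*(1 + 1)) = 20*(0*2) = 20*0 = 0)
Y + 49*g(6, 1) = 0 + 49*(2*1²) = 0 + 49*(2*1) = 0 + 49*2 = 0 + 98 = 98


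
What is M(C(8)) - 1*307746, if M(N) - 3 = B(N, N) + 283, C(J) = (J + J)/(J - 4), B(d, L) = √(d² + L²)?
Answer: -307460 + 4*√2 ≈ -3.0745e+5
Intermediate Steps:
B(d, L) = √(L² + d²)
C(J) = 2*J/(-4 + J) (C(J) = (2*J)/(-4 + J) = 2*J/(-4 + J))
M(N) = 286 + √2*√(N²) (M(N) = 3 + (√(N² + N²) + 283) = 3 + (√(2*N²) + 283) = 3 + (√2*√(N²) + 283) = 3 + (283 + √2*√(N²)) = 286 + √2*√(N²))
M(C(8)) - 1*307746 = (286 + √2*√((2*8/(-4 + 8))²)) - 1*307746 = (286 + √2*√((2*8/4)²)) - 307746 = (286 + √2*√((2*8*(¼))²)) - 307746 = (286 + √2*√(4²)) - 307746 = (286 + √2*√16) - 307746 = (286 + √2*4) - 307746 = (286 + 4*√2) - 307746 = -307460 + 4*√2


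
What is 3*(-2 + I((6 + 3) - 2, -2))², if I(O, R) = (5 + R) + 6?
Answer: 147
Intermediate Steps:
I(O, R) = 11 + R
3*(-2 + I((6 + 3) - 2, -2))² = 3*(-2 + (11 - 2))² = 3*(-2 + 9)² = 3*7² = 3*49 = 147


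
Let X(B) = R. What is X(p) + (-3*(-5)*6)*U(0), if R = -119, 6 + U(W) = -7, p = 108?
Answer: -1289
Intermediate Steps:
U(W) = -13 (U(W) = -6 - 7 = -13)
X(B) = -119
X(p) + (-3*(-5)*6)*U(0) = -119 + (-3*(-5)*6)*(-13) = -119 + (15*6)*(-13) = -119 + 90*(-13) = -119 - 1170 = -1289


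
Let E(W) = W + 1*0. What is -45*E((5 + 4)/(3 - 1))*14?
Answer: -2835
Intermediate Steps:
E(W) = W (E(W) = W + 0 = W)
-45*E((5 + 4)/(3 - 1))*14 = -45*(5 + 4)/(3 - 1)*14 = -405/2*14 = -2835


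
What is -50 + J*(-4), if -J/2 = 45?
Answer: 310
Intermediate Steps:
J = -90 (J = -2*45 = -90)
-50 + J*(-4) = -50 - 90*(-4) = -50 + 360 = 310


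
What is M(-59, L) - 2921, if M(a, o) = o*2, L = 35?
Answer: -2851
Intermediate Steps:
M(a, o) = 2*o
M(-59, L) - 2921 = 2*35 - 2921 = 70 - 2921 = -2851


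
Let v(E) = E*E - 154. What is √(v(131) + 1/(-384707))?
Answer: 2*√629256771344809/384707 ≈ 130.41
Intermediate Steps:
v(E) = -154 + E² (v(E) = E² - 154 = -154 + E²)
√(v(131) + 1/(-384707)) = √((-154 + 131²) + 1/(-384707)) = √((-154 + 17161) - 1/384707) = √(17007 - 1/384707) = √(6542711948/384707) = 2*√629256771344809/384707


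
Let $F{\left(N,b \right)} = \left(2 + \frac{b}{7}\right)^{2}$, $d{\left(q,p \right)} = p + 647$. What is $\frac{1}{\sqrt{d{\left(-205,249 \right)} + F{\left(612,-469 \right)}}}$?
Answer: $\frac{\sqrt{569}}{1707} \approx 0.013974$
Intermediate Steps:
$d{\left(q,p \right)} = 647 + p$
$F{\left(N,b \right)} = \left(2 + \frac{b}{7}\right)^{2}$ ($F{\left(N,b \right)} = \left(2 + b \frac{1}{7}\right)^{2} = \left(2 + \frac{b}{7}\right)^{2}$)
$\frac{1}{\sqrt{d{\left(-205,249 \right)} + F{\left(612,-469 \right)}}} = \frac{1}{\sqrt{\left(647 + 249\right) + \frac{\left(14 - 469\right)^{2}}{49}}} = \frac{1}{\sqrt{896 + \frac{\left(-455\right)^{2}}{49}}} = \frac{1}{\sqrt{896 + \frac{1}{49} \cdot 207025}} = \frac{1}{\sqrt{896 + 4225}} = \frac{1}{\sqrt{5121}} = \frac{1}{3 \sqrt{569}} = \frac{\sqrt{569}}{1707}$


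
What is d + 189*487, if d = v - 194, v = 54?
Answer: 91903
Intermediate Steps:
d = -140 (d = 54 - 194 = -140)
d + 189*487 = -140 + 189*487 = -140 + 92043 = 91903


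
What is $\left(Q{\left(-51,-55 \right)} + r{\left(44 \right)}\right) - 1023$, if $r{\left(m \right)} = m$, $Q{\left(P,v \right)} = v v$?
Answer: $2046$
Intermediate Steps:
$Q{\left(P,v \right)} = v^{2}$
$\left(Q{\left(-51,-55 \right)} + r{\left(44 \right)}\right) - 1023 = \left(\left(-55\right)^{2} + 44\right) - 1023 = \left(3025 + 44\right) - 1023 = 3069 - 1023 = 2046$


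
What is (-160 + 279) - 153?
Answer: -34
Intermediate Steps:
(-160 + 279) - 153 = 119 - 153 = -34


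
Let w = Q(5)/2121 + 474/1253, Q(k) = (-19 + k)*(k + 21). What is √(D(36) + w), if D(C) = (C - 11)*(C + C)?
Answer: √259483511628894/379659 ≈ 42.429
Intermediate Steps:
Q(k) = (-19 + k)*(21 + k)
D(C) = 2*C*(-11 + C) (D(C) = (-11 + C)*(2*C) = 2*C*(-11 + C))
w = 78466/379659 (w = (-399 + 5² + 2*5)/2121 + 474/1253 = (-399 + 25 + 10)*(1/2121) + 474*(1/1253) = -364*1/2121 + 474/1253 = -52/303 + 474/1253 = 78466/379659 ≈ 0.20668)
√(D(36) + w) = √(2*36*(-11 + 36) + 78466/379659) = √(2*36*25 + 78466/379659) = √(1800 + 78466/379659) = √(683464666/379659) = √259483511628894/379659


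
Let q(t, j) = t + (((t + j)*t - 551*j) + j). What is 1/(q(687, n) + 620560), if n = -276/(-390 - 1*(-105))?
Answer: 95/103868124 ≈ 9.1462e-7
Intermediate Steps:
n = 92/95 (n = -276/(-390 + 105) = -276/(-285) = -276*(-1/285) = 92/95 ≈ 0.96842)
q(t, j) = t - 550*j + t*(j + t) (q(t, j) = t + (((j + t)*t - 551*j) + j) = t + ((t*(j + t) - 551*j) + j) = t + ((-551*j + t*(j + t)) + j) = t + (-550*j + t*(j + t)) = t - 550*j + t*(j + t))
1/(q(687, n) + 620560) = 1/((687 + 687**2 - 550*92/95 + (92/95)*687) + 620560) = 1/((687 + 471969 - 10120/19 + 63204/95) + 620560) = 1/(44914924/95 + 620560) = 1/(103868124/95) = 95/103868124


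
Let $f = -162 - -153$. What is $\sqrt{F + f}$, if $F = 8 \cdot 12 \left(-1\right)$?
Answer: $i \sqrt{105} \approx 10.247 i$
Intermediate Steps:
$F = -96$ ($F = 8 \left(-12\right) = -96$)
$f = -9$ ($f = -162 + 153 = -9$)
$\sqrt{F + f} = \sqrt{-96 - 9} = \sqrt{-105} = i \sqrt{105}$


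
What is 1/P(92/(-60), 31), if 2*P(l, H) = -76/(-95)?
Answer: 5/2 ≈ 2.5000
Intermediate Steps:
P(l, H) = 2/5 (P(l, H) = (-76/(-95))/2 = (-76*(-1/95))/2 = (1/2)*(4/5) = 2/5)
1/P(92/(-60), 31) = 1/(2/5) = 5/2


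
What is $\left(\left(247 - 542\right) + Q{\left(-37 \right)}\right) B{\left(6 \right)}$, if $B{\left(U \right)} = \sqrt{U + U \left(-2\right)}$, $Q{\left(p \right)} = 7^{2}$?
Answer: $- 246 i \sqrt{6} \approx - 602.57 i$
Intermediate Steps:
$Q{\left(p \right)} = 49$
$B{\left(U \right)} = \sqrt{- U}$ ($B{\left(U \right)} = \sqrt{U - 2 U} = \sqrt{- U}$)
$\left(\left(247 - 542\right) + Q{\left(-37 \right)}\right) B{\left(6 \right)} = \left(\left(247 - 542\right) + 49\right) \sqrt{\left(-1\right) 6} = \left(-295 + 49\right) \sqrt{-6} = - 246 i \sqrt{6}$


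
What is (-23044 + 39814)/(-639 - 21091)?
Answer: -1677/2173 ≈ -0.77174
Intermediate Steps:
(-23044 + 39814)/(-639 - 21091) = 16770/(-21730) = 16770*(-1/21730) = -1677/2173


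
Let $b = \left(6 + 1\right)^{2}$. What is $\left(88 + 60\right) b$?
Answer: $7252$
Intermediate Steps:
$b = 49$ ($b = 7^{2} = 49$)
$\left(88 + 60\right) b = \left(88 + 60\right) 49 = 148 \cdot 49 = 7252$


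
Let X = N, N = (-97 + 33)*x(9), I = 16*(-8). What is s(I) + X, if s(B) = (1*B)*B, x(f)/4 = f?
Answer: 14080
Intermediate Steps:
x(f) = 4*f
I = -128
s(B) = B² (s(B) = B*B = B²)
N = -2304 (N = (-97 + 33)*(4*9) = -64*36 = -2304)
X = -2304
s(I) + X = (-128)² - 2304 = 16384 - 2304 = 14080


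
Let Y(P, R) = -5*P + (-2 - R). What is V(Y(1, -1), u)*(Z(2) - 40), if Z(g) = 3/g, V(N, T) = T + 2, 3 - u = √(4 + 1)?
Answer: -385/2 + 77*√5/2 ≈ -106.41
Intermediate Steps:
Y(P, R) = -2 - R - 5*P
u = 3 - √5 (u = 3 - √(4 + 1) = 3 - √5 ≈ 0.76393)
V(N, T) = 2 + T
V(Y(1, -1), u)*(Z(2) - 40) = (2 + (3 - √5))*(3/2 - 40) = (5 - √5)*(3*(½) - 40) = (5 - √5)*(3/2 - 40) = (5 - √5)*(-77/2) = -385/2 + 77*√5/2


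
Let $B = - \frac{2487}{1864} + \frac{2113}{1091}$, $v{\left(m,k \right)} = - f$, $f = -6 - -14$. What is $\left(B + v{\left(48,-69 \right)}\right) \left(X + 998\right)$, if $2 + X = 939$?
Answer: $- \frac{29109514995}{2033624} \approx -14314.0$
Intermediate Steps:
$f = 8$ ($f = -6 + 14 = 8$)
$X = 937$ ($X = -2 + 939 = 937$)
$v{\left(m,k \right)} = -8$ ($v{\left(m,k \right)} = \left(-1\right) 8 = -8$)
$B = \frac{1225315}{2033624}$ ($B = \left(-2487\right) \frac{1}{1864} + 2113 \cdot \frac{1}{1091} = - \frac{2487}{1864} + \frac{2113}{1091} = \frac{1225315}{2033624} \approx 0.60253$)
$\left(B + v{\left(48,-69 \right)}\right) \left(X + 998\right) = \left(\frac{1225315}{2033624} - 8\right) \left(937 + 998\right) = \left(- \frac{15043677}{2033624}\right) 1935 = - \frac{29109514995}{2033624}$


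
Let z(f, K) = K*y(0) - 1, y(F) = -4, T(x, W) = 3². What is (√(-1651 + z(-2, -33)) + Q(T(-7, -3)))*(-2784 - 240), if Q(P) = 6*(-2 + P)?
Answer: -127008 - 12096*I*√95 ≈ -1.2701e+5 - 1.179e+5*I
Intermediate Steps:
T(x, W) = 9
z(f, K) = -1 - 4*K (z(f, K) = K*(-4) - 1 = -4*K - 1 = -1 - 4*K)
Q(P) = -12 + 6*P
(√(-1651 + z(-2, -33)) + Q(T(-7, -3)))*(-2784 - 240) = (√(-1651 + (-1 - 4*(-33))) + (-12 + 6*9))*(-2784 - 240) = (√(-1651 + (-1 + 132)) + (-12 + 54))*(-3024) = (√(-1651 + 131) + 42)*(-3024) = (√(-1520) + 42)*(-3024) = (4*I*√95 + 42)*(-3024) = (42 + 4*I*√95)*(-3024) = -127008 - 12096*I*√95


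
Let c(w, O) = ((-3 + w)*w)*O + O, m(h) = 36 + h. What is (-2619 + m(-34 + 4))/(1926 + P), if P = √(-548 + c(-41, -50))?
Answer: -838773/633379 + 871*I*√90798/1266758 ≈ -1.3243 + 0.20719*I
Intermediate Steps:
c(w, O) = O + O*w*(-3 + w) (c(w, O) = (w*(-3 + w))*O + O = O*w*(-3 + w) + O = O + O*w*(-3 + w))
P = I*√90798 (P = √(-548 - 50*(1 + (-41)² - 3*(-41))) = √(-548 - 50*(1 + 1681 + 123)) = √(-548 - 50*1805) = √(-548 - 90250) = √(-90798) = I*√90798 ≈ 301.33*I)
(-2619 + m(-34 + 4))/(1926 + P) = (-2619 + (36 + (-34 + 4)))/(1926 + I*√90798) = (-2619 + (36 - 30))/(1926 + I*√90798) = (-2619 + 6)/(1926 + I*√90798) = -2613/(1926 + I*√90798)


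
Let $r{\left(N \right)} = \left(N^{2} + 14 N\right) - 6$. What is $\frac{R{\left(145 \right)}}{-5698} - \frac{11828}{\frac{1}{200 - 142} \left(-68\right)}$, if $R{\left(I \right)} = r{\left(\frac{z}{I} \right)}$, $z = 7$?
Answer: $\frac{20546497879847}{2036607650} \approx 10089.0$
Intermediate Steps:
$r{\left(N \right)} = -6 + N^{2} + 14 N$
$R{\left(I \right)} = -6 + \frac{49}{I^{2}} + \frac{98}{I}$ ($R{\left(I \right)} = -6 + \left(\frac{7}{I}\right)^{2} + 14 \frac{7}{I} = -6 + \frac{49}{I^{2}} + \frac{98}{I}$)
$\frac{R{\left(145 \right)}}{-5698} - \frac{11828}{\frac{1}{200 - 142} \left(-68\right)} = \frac{-6 + \frac{49}{21025} + \frac{98}{145}}{-5698} - \frac{11828}{\frac{1}{200 - 142} \left(-68\right)} = \left(-6 + 49 \cdot \frac{1}{21025} + 98 \cdot \frac{1}{145}\right) \left(- \frac{1}{5698}\right) - \frac{11828}{\frac{1}{58} \left(-68\right)} = \left(-6 + \frac{49}{21025} + \frac{98}{145}\right) \left(- \frac{1}{5698}\right) - \frac{11828}{\frac{1}{58} \left(-68\right)} = \left(- \frac{111891}{21025}\right) \left(- \frac{1}{5698}\right) - \frac{11828}{- \frac{34}{29}} = \frac{111891}{119800450} - - \frac{171506}{17} = \frac{111891}{119800450} + \frac{171506}{17} = \frac{20546497879847}{2036607650}$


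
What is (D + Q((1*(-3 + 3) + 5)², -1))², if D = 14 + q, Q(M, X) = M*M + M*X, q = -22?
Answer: 350464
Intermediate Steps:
Q(M, X) = M² + M*X
D = -8 (D = 14 - 22 = -8)
(D + Q((1*(-3 + 3) + 5)², -1))² = (-8 + (1*(-3 + 3) + 5)²*((1*(-3 + 3) + 5)² - 1))² = (-8 + (1*0 + 5)²*((1*0 + 5)² - 1))² = (-8 + (0 + 5)²*((0 + 5)² - 1))² = (-8 + 5²*(5² - 1))² = (-8 + 25*(25 - 1))² = (-8 + 25*24)² = (-8 + 600)² = 592² = 350464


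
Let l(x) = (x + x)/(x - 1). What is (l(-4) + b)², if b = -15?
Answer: 4489/25 ≈ 179.56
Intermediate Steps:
l(x) = 2*x/(-1 + x) (l(x) = (2*x)/(-1 + x) = 2*x/(-1 + x))
(l(-4) + b)² = (2*(-4)/(-1 - 4) - 15)² = (2*(-4)/(-5) - 15)² = (2*(-4)*(-⅕) - 15)² = (8/5 - 15)² = (-67/5)² = 4489/25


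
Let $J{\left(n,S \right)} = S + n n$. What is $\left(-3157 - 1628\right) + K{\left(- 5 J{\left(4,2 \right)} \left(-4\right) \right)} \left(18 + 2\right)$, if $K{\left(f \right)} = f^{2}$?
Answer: $2587215$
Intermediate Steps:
$J{\left(n,S \right)} = S + n^{2}$
$\left(-3157 - 1628\right) + K{\left(- 5 J{\left(4,2 \right)} \left(-4\right) \right)} \left(18 + 2\right) = \left(-3157 - 1628\right) + \left(- 5 \left(2 + 4^{2}\right) \left(-4\right)\right)^{2} \left(18 + 2\right) = -4785 + \left(- 5 \left(2 + 16\right) \left(-4\right)\right)^{2} \cdot 20 = -4785 + \left(\left(-5\right) 18 \left(-4\right)\right)^{2} \cdot 20 = -4785 + \left(\left(-90\right) \left(-4\right)\right)^{2} \cdot 20 = -4785 + 360^{2} \cdot 20 = -4785 + 129600 \cdot 20 = -4785 + 2592000 = 2587215$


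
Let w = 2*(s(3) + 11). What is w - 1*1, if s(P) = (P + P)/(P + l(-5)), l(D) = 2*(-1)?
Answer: 33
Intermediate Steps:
l(D) = -2
s(P) = 2*P/(-2 + P) (s(P) = (P + P)/(P - 2) = (2*P)/(-2 + P) = 2*P/(-2 + P))
w = 34 (w = 2*(2*3/(-2 + 3) + 11) = 2*(2*3/1 + 11) = 2*(2*3*1 + 11) = 2*(6 + 11) = 2*17 = 34)
w - 1*1 = 34 - 1*1 = 34 - 1 = 33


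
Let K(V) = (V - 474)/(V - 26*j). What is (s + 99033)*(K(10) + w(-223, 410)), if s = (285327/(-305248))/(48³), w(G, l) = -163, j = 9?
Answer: -278967687306196039/17504141312 ≈ -1.5937e+7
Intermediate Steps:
K(V) = (-474 + V)/(-234 + V) (K(V) = (V - 474)/(V - 26*9) = (-474 + V)/(V - 234) = (-474 + V)/(-234 + V))
s = -31703/3750887424 (s = (285327*(-1/305248))/110592 = -285327/305248*1/110592 = -31703/3750887424 ≈ -8.4521e-6)
(s + 99033)*(K(10) + w(-223, 410)) = (-31703/3750887424 + 99033)*((-474 + 10)/(-234 + 10) - 163) = 371461634229289*(-464/(-224) - 163)/3750887424 = 371461634229289*(-1/224*(-464) - 163)/3750887424 = 371461634229289*(29/14 - 163)/3750887424 = (371461634229289/3750887424)*(-2253/14) = -278967687306196039/17504141312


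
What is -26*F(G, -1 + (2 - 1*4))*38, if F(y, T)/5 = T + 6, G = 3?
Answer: -14820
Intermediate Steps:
F(y, T) = 30 + 5*T (F(y, T) = 5*(T + 6) = 5*(6 + T) = 30 + 5*T)
-26*F(G, -1 + (2 - 1*4))*38 = -26*(30 + 5*(-1 + (2 - 1*4)))*38 = -26*(30 + 5*(-1 + (2 - 4)))*38 = -26*(30 + 5*(-1 - 2))*38 = -26*(30 + 5*(-3))*38 = -26*(30 - 15)*38 = -26*15*38 = -390*38 = -14820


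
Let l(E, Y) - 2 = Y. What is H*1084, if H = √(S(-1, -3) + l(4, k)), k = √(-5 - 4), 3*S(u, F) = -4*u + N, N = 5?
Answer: 1084*√(5 + 3*I) ≈ 2522.6 + 698.72*I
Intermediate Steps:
S(u, F) = 5/3 - 4*u/3 (S(u, F) = (-4*u + 5)/3 = (5 - 4*u)/3 = 5/3 - 4*u/3)
k = 3*I (k = √(-9) = 3*I ≈ 3.0*I)
l(E, Y) = 2 + Y
H = √(5 + 3*I) (H = √((5/3 - 4/3*(-1)) + (2 + 3*I)) = √((5/3 + 4/3) + (2 + 3*I)) = √(3 + (2 + 3*I)) = √(5 + 3*I) ≈ 2.3271 + 0.64457*I)
H*1084 = √(5 + 3*I)*1084 = 1084*√(5 + 3*I)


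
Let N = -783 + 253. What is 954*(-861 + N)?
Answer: -1327014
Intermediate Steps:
N = -530
954*(-861 + N) = 954*(-861 - 530) = 954*(-1391) = -1327014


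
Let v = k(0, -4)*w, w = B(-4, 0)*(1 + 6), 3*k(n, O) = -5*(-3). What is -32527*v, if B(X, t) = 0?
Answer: 0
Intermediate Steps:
k(n, O) = 5 (k(n, O) = (-5*(-3))/3 = (⅓)*15 = 5)
w = 0 (w = 0*(1 + 6) = 0*7 = 0)
v = 0 (v = 5*0 = 0)
-32527*v = -32527*0 = 0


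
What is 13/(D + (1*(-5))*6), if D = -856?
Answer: -13/886 ≈ -0.014673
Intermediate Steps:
13/(D + (1*(-5))*6) = 13/(-856 + (1*(-5))*6) = 13/(-856 - 5*6) = 13/(-856 - 30) = 13/(-886) = -1/886*13 = -13/886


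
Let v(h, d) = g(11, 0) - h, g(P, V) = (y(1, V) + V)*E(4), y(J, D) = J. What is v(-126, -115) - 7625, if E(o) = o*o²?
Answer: -7435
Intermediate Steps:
E(o) = o³
g(P, V) = 64 + 64*V (g(P, V) = (1 + V)*4³ = (1 + V)*64 = 64 + 64*V)
v(h, d) = 64 - h (v(h, d) = (64 + 64*0) - h = (64 + 0) - h = 64 - h)
v(-126, -115) - 7625 = (64 - 1*(-126)) - 7625 = (64 + 126) - 7625 = 190 - 7625 = -7435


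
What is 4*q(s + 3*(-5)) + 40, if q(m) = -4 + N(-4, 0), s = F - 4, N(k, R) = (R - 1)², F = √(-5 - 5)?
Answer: 28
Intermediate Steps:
F = I*√10 (F = √(-10) = I*√10 ≈ 3.1623*I)
N(k, R) = (-1 + R)²
s = -4 + I*√10 (s = I*√10 - 4 = -4 + I*√10 ≈ -4.0 + 3.1623*I)
q(m) = -3 (q(m) = -4 + (-1 + 0)² = -4 + (-1)² = -4 + 1 = -3)
4*q(s + 3*(-5)) + 40 = 4*(-3) + 40 = -12 + 40 = 28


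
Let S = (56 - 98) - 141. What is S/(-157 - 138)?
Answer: 183/295 ≈ 0.62034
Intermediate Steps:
S = -183 (S = -42 - 141 = -183)
S/(-157 - 138) = -183/(-157 - 138) = -183/(-295) = -1/295*(-183) = 183/295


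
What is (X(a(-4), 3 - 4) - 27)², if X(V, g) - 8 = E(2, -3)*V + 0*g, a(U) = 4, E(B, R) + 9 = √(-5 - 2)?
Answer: 2913 - 440*I*√7 ≈ 2913.0 - 1164.1*I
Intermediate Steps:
E(B, R) = -9 + I*√7 (E(B, R) = -9 + √(-5 - 2) = -9 + √(-7) = -9 + I*√7)
X(V, g) = 8 + V*(-9 + I*√7) (X(V, g) = 8 + ((-9 + I*√7)*V + 0*g) = 8 + (V*(-9 + I*√7) + 0) = 8 + V*(-9 + I*√7))
(X(a(-4), 3 - 4) - 27)² = ((8 - 1*4*(9 - I*√7)) - 27)² = ((8 + (-36 + 4*I*√7)) - 27)² = ((-28 + 4*I*√7) - 27)² = (-55 + 4*I*√7)²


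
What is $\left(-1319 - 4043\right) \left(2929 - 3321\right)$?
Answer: $2101904$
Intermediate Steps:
$\left(-1319 - 4043\right) \left(2929 - 3321\right) = \left(-5362\right) \left(-392\right) = 2101904$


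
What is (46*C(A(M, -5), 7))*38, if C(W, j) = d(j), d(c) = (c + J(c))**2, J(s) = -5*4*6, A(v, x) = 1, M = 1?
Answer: 22320212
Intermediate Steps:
J(s) = -120 (J(s) = -20*6 = -120)
d(c) = (-120 + c)**2 (d(c) = (c - 120)**2 = (-120 + c)**2)
C(W, j) = (-120 + j)**2
(46*C(A(M, -5), 7))*38 = (46*(-120 + 7)**2)*38 = (46*(-113)**2)*38 = (46*12769)*38 = 587374*38 = 22320212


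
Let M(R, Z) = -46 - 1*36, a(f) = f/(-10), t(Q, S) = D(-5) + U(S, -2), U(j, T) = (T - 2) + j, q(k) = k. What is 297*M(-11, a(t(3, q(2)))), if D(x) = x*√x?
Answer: -24354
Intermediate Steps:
D(x) = x^(3/2)
U(j, T) = -2 + T + j (U(j, T) = (-2 + T) + j = -2 + T + j)
t(Q, S) = -4 + S - 5*I*√5 (t(Q, S) = (-5)^(3/2) + (-2 - 2 + S) = -5*I*√5 + (-4 + S) = -4 + S - 5*I*√5)
a(f) = -f/10 (a(f) = f*(-⅒) = -f/10)
M(R, Z) = -82 (M(R, Z) = -46 - 36 = -82)
297*M(-11, a(t(3, q(2)))) = 297*(-82) = -24354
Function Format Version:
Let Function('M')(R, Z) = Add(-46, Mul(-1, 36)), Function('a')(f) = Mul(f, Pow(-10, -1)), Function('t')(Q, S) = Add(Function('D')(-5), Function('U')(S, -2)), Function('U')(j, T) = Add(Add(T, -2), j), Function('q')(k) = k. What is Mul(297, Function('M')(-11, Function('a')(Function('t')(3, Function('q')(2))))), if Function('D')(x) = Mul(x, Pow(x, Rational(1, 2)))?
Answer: -24354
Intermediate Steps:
Function('D')(x) = Pow(x, Rational(3, 2))
Function('U')(j, T) = Add(-2, T, j) (Function('U')(j, T) = Add(Add(-2, T), j) = Add(-2, T, j))
Function('t')(Q, S) = Add(-4, S, Mul(-5, I, Pow(5, Rational(1, 2)))) (Function('t')(Q, S) = Add(Pow(-5, Rational(3, 2)), Add(-2, -2, S)) = Add(Mul(-5, I, Pow(5, Rational(1, 2))), Add(-4, S)) = Add(-4, S, Mul(-5, I, Pow(5, Rational(1, 2)))))
Function('a')(f) = Mul(Rational(-1, 10), f) (Function('a')(f) = Mul(f, Rational(-1, 10)) = Mul(Rational(-1, 10), f))
Function('M')(R, Z) = -82 (Function('M')(R, Z) = Add(-46, -36) = -82)
Mul(297, Function('M')(-11, Function('a')(Function('t')(3, Function('q')(2))))) = Mul(297, -82) = -24354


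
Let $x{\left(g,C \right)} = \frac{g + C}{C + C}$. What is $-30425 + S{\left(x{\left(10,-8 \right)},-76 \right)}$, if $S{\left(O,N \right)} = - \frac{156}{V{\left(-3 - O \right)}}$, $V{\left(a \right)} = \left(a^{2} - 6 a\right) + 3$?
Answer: $- \frac{55535609}{1825} \approx -30430.0$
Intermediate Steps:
$V{\left(a \right)} = 3 + a^{2} - 6 a$
$x{\left(g,C \right)} = \frac{C + g}{2 C}$
$S{\left(O,N \right)} = - \frac{156}{21 + \left(-3 - O\right)^{2} + 6 O}$ ($S{\left(O,N \right)} = - \frac{156}{3 + \left(-3 - O\right)^{2} - 6 \left(-3 - O\right)} = - \frac{156}{3 + \left(-3 - O\right)^{2} + \left(18 + 6 O\right)} = - \frac{156}{21 + \left(-3 - O\right)^{2} + 6 O}$)
$-30425 + S{\left(x{\left(10,-8 \right)},-76 \right)} = -30425 - \frac{156}{30 + \left(\frac{-8 + 10}{2 \left(-8\right)}\right)^{2} + 12 \frac{-8 + 10}{2 \left(-8\right)}} = -30425 - \frac{156}{30 + \left(\frac{1}{2} \left(- \frac{1}{8}\right) 2\right)^{2} + 12 \cdot \frac{1}{2} \left(- \frac{1}{8}\right) 2} = -30425 - \frac{156}{30 + \left(- \frac{1}{8}\right)^{2} + 12 \left(- \frac{1}{8}\right)} = -30425 - \frac{156}{30 + \frac{1}{64} - \frac{3}{2}} = -30425 - \frac{156}{\frac{1825}{64}} = -30425 - \frac{9984}{1825} = - \frac{55535609}{1825}$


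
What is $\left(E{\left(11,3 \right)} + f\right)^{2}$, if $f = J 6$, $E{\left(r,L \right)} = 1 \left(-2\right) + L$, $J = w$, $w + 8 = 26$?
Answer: $11881$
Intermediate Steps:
$w = 18$ ($w = -8 + 26 = 18$)
$J = 18$
$E{\left(r,L \right)} = -2 + L$
$f = 108$ ($f = 18 \cdot 6 = 108$)
$\left(E{\left(11,3 \right)} + f\right)^{2} = \left(\left(-2 + 3\right) + 108\right)^{2} = \left(1 + 108\right)^{2} = 109^{2} = 11881$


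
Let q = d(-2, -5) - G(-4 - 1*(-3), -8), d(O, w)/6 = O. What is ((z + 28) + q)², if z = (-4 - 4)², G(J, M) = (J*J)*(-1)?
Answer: 6561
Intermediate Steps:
d(O, w) = 6*O
G(J, M) = -J² (G(J, M) = J²*(-1) = -J²)
q = -11 (q = 6*(-2) - (-1)*(-4 - 1*(-3))² = -12 - (-1)*(-4 + 3)² = -12 - (-1)*(-1)² = -12 - (-1) = -12 - 1*(-1) = -12 + 1 = -11)
z = 64 (z = (-8)² = 64)
((z + 28) + q)² = ((64 + 28) - 11)² = (92 - 11)² = 81² = 6561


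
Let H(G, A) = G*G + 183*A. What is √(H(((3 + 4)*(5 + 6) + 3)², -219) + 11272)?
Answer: √40931195 ≈ 6397.8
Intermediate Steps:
H(G, A) = G² + 183*A
√(H(((3 + 4)*(5 + 6) + 3)², -219) + 11272) = √(((((3 + 4)*(5 + 6) + 3)²)² + 183*(-219)) + 11272) = √((((7*11 + 3)²)² - 40077) + 11272) = √((((77 + 3)²)² - 40077) + 11272) = √(((80²)² - 40077) + 11272) = √((6400² - 40077) + 11272) = √((40960000 - 40077) + 11272) = √(40919923 + 11272) = √40931195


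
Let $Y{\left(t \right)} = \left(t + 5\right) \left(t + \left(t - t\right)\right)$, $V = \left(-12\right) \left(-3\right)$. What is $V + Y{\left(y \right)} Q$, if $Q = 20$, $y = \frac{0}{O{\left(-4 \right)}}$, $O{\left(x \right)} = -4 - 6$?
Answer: $36$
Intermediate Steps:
$O{\left(x \right)} = -10$ ($O{\left(x \right)} = -4 - 6 = -10$)
$y = 0$ ($y = \frac{0}{-10} = 0 \left(- \frac{1}{10}\right) = 0$)
$V = 36$
$Y{\left(t \right)} = t \left(5 + t\right)$ ($Y{\left(t \right)} = \left(5 + t\right) \left(t + 0\right) = \left(5 + t\right) t = t \left(5 + t\right)$)
$V + Y{\left(y \right)} Q = 36 + 0 \left(5 + 0\right) 20 = 36 + 0 \cdot 5 \cdot 20 = 36 + 0 \cdot 20 = 36 + 0 = 36$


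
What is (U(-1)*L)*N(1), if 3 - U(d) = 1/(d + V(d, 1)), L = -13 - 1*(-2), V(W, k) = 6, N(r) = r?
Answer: -154/5 ≈ -30.800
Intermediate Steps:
L = -11 (L = -13 + 2 = -11)
U(d) = 3 - 1/(6 + d) (U(d) = 3 - 1/(d + 6) = 3 - 1/(6 + d))
(U(-1)*L)*N(1) = (((17 + 3*(-1))/(6 - 1))*(-11))*1 = (((17 - 3)/5)*(-11))*1 = (((1/5)*14)*(-11))*1 = ((14/5)*(-11))*1 = -154/5*1 = -154/5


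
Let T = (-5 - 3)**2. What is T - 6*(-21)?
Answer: 190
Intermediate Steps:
T = 64 (T = (-8)**2 = 64)
T - 6*(-21) = 64 - 6*(-21) = 64 + 126 = 190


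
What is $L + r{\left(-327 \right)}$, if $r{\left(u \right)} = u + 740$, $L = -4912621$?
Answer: $-4912208$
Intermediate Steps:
$r{\left(u \right)} = 740 + u$
$L + r{\left(-327 \right)} = -4912621 + \left(740 - 327\right) = -4912621 + 413 = -4912208$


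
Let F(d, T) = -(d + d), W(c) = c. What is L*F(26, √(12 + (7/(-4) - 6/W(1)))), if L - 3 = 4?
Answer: -364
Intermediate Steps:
L = 7 (L = 3 + 4 = 7)
F(d, T) = -2*d
L*F(26, √(12 + (7/(-4) - 6/W(1)))) = 7*(-2*26) = 7*(-52) = -364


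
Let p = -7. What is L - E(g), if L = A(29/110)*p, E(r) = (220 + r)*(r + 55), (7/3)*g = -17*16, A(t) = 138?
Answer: 264710/49 ≈ 5402.2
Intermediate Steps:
g = -816/7 (g = 3*(-17*16)/7 = (3/7)*(-272) = -816/7 ≈ -116.57)
E(r) = (55 + r)*(220 + r) (E(r) = (220 + r)*(55 + r) = (55 + r)*(220 + r))
L = -966 (L = 138*(-7) = -966)
L - E(g) = -966 - (12100 + (-816/7)² + 275*(-816/7)) = -966 - (12100 + 665856/49 - 224400/7) = -966 - 1*(-312044/49) = -966 + 312044/49 = 264710/49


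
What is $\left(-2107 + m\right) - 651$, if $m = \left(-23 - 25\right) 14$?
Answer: $-3430$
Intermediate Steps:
$m = -672$ ($m = \left(-48\right) 14 = -672$)
$\left(-2107 + m\right) - 651 = \left(-2107 - 672\right) - 651 = -2779 - 651 = -3430$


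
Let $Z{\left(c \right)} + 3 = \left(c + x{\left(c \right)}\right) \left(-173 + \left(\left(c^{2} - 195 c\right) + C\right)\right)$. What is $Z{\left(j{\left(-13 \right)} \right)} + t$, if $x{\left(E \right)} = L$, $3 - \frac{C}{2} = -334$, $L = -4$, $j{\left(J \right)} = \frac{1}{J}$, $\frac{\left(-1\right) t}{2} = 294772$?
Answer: $- \frac{1299856624}{2197} \approx -5.9165 \cdot 10^{5}$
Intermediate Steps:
$t = -589544$ ($t = \left(-2\right) 294772 = -589544$)
$C = 674$ ($C = 6 - -668 = 6 + 668 = 674$)
$x{\left(E \right)} = -4$
$Z{\left(c \right)} = -3 + \left(-4 + c\right) \left(501 + c^{2} - 195 c\right)$ ($Z{\left(c \right)} = -3 + \left(c - 4\right) \left(-173 + \left(\left(c^{2} - 195 c\right) + 674\right)\right) = -3 + \left(-4 + c\right) \left(-173 + \left(674 + c^{2} - 195 c\right)\right) = -3 + \left(-4 + c\right) \left(501 + c^{2} - 195 c\right)$)
$Z{\left(j{\left(-13 \right)} \right)} + t = \left(-2007 + \left(\frac{1}{-13}\right)^{3} - 199 \left(\frac{1}{-13}\right)^{2} + \frac{1281}{-13}\right) - 589544 = \left(-2007 + \left(- \frac{1}{13}\right)^{3} - 199 \left(- \frac{1}{13}\right)^{2} + 1281 \left(- \frac{1}{13}\right)\right) - 589544 = \left(-2007 - \frac{1}{2197} - \frac{199}{169} - \frac{1281}{13}\right) - 589544 = - \frac{4628456}{2197} - 589544 = - \frac{1299856624}{2197}$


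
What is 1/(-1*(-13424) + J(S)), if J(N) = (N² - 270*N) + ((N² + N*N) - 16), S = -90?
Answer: 1/62008 ≈ 1.6127e-5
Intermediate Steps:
J(N) = -16 - 270*N + 3*N² (J(N) = (N² - 270*N) + ((N² + N²) - 16) = (N² - 270*N) + (2*N² - 16) = (N² - 270*N) + (-16 + 2*N²) = -16 - 270*N + 3*N²)
1/(-1*(-13424) + J(S)) = 1/(-1*(-13424) + (-16 - 270*(-90) + 3*(-90)²)) = 1/(13424 + (-16 + 24300 + 3*8100)) = 1/(13424 + (-16 + 24300 + 24300)) = 1/(13424 + 48584) = 1/62008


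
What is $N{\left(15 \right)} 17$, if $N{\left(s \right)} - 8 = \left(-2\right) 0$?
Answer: $136$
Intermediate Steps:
$N{\left(s \right)} = 8$ ($N{\left(s \right)} = 8 - 0 = 8 + 0 = 8$)
$N{\left(15 \right)} 17 = 8 \cdot 17 = 136$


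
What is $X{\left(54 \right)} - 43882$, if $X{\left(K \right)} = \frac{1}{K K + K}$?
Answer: $- \frac{130329539}{2970} \approx -43882.0$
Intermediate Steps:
$X{\left(K \right)} = \frac{1}{K + K^{2}}$ ($X{\left(K \right)} = \frac{1}{K^{2} + K} = \frac{1}{K + K^{2}}$)
$X{\left(54 \right)} - 43882 = \frac{1}{54 \left(1 + 54\right)} - 43882 = \frac{1}{54 \cdot 55} - 43882 = \frac{1}{54} \cdot \frac{1}{55} - 43882 = \frac{1}{2970} - 43882 = - \frac{130329539}{2970}$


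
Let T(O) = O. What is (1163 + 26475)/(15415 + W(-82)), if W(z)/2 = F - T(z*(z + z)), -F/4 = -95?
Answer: -27638/10721 ≈ -2.5779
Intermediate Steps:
F = 380 (F = -4*(-95) = 380)
W(z) = 760 - 4*z**2 (W(z) = 2*(380 - z*(z + z)) = 2*(380 - z*2*z) = 2*(380 - 2*z**2) = 760 - 4*z**2)
(1163 + 26475)/(15415 + W(-82)) = (1163 + 26475)/(15415 + (760 - 4*(-82)**2)) = 27638/(15415 + (760 - 4*6724)) = 27638/(15415 + (760 - 26896)) = 27638/(15415 - 26136) = 27638/(-10721) = 27638*(-1/10721) = -27638/10721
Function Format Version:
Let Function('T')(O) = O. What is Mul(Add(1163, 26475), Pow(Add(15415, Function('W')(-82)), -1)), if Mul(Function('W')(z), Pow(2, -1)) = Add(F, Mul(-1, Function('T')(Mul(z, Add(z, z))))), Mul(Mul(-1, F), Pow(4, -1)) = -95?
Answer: Rational(-27638, 10721) ≈ -2.5779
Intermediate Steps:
F = 380 (F = Mul(-4, -95) = 380)
Function('W')(z) = Add(760, Mul(-4, Pow(z, 2))) (Function('W')(z) = Mul(2, Add(380, Mul(-1, Mul(z, Add(z, z))))) = Mul(2, Add(380, Mul(-1, Mul(z, Mul(2, z))))) = Mul(2, Add(380, Mul(-1, Mul(2, Pow(z, 2))))) = Mul(2, Add(380, Mul(-2, Pow(z, 2)))) = Add(760, Mul(-4, Pow(z, 2))))
Mul(Add(1163, 26475), Pow(Add(15415, Function('W')(-82)), -1)) = Mul(Add(1163, 26475), Pow(Add(15415, Add(760, Mul(-4, Pow(-82, 2)))), -1)) = Mul(27638, Pow(Add(15415, Add(760, Mul(-4, 6724))), -1)) = Mul(27638, Pow(Add(15415, Add(760, -26896)), -1)) = Mul(27638, Pow(Add(15415, -26136), -1)) = Mul(27638, Pow(-10721, -1)) = Mul(27638, Rational(-1, 10721)) = Rational(-27638, 10721)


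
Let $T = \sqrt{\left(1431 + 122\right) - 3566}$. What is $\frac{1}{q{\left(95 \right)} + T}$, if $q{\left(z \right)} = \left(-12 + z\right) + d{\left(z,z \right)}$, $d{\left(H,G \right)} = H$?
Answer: $\frac{178}{33697} - \frac{i \sqrt{2013}}{33697} \approx 0.0052824 - 0.0013315 i$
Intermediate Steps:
$q{\left(z \right)} = -12 + 2 z$ ($q{\left(z \right)} = \left(-12 + z\right) + z = -12 + 2 z$)
$T = i \sqrt{2013}$ ($T = \sqrt{1553 - 3566} = \sqrt{-2013} = i \sqrt{2013} \approx 44.866 i$)
$\frac{1}{q{\left(95 \right)} + T} = \frac{1}{\left(-12 + 2 \cdot 95\right) + i \sqrt{2013}} = \frac{1}{\left(-12 + 190\right) + i \sqrt{2013}} = \frac{1}{178 + i \sqrt{2013}}$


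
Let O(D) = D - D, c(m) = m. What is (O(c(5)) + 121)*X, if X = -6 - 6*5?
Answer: -4356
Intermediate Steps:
O(D) = 0
X = -36 (X = -6 - 30 = -36)
(O(c(5)) + 121)*X = (0 + 121)*(-36) = 121*(-36) = -4356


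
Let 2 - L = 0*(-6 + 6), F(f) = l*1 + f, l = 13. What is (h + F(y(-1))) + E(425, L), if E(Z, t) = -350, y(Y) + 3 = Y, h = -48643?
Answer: -48984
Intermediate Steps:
y(Y) = -3 + Y
F(f) = 13 + f (F(f) = 13*1 + f = 13 + f)
L = 2 (L = 2 - 0*(-6 + 6) = 2 - 0*0 = 2 - 1*0 = 2 + 0 = 2)
(h + F(y(-1))) + E(425, L) = (-48643 + (13 + (-3 - 1))) - 350 = (-48643 + (13 - 4)) - 350 = (-48643 + 9) - 350 = -48634 - 350 = -48984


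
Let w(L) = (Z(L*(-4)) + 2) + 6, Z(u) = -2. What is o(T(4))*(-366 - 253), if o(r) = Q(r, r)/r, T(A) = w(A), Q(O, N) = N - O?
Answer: 0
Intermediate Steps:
w(L) = 6 (w(L) = (-2 + 2) + 6 = 0 + 6 = 6)
T(A) = 6
o(r) = 0 (o(r) = (r - r)/r = 0/r = 0)
o(T(4))*(-366 - 253) = 0*(-366 - 253) = 0*(-619) = 0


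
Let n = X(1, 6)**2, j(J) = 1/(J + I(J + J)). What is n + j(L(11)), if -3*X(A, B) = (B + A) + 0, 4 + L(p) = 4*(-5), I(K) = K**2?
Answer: 37243/6840 ≈ 5.4449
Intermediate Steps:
L(p) = -24 (L(p) = -4 + 4*(-5) = -4 - 20 = -24)
X(A, B) = -A/3 - B/3 (X(A, B) = -((B + A) + 0)/3 = -((A + B) + 0)/3 = -(A + B)/3 = -A/3 - B/3)
j(J) = 1/(J + 4*J**2) (j(J) = 1/(J + (J + J)**2) = 1/(J + (2*J)**2) = 1/(J + 4*J**2))
n = 49/9 (n = (-1/3*1 - 1/3*6)**2 = (-1/3 - 2)**2 = (-7/3)**2 = 49/9 ≈ 5.4444)
n + j(L(11)) = 49/9 + 1/((-24)*(1 + 4*(-24))) = 49/9 - 1/(24*(1 - 96)) = 49/9 - 1/24/(-95) = 49/9 - 1/24*(-1/95) = 49/9 + 1/2280 = 37243/6840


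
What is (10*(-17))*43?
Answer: -7310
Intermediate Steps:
(10*(-17))*43 = -170*43 = -7310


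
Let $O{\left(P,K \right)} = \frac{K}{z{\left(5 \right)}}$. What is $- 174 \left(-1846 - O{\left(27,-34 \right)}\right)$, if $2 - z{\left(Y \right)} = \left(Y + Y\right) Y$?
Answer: $\frac{1285309}{4} \approx 3.2133 \cdot 10^{5}$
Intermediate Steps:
$z{\left(Y \right)} = 2 - 2 Y^{2}$ ($z{\left(Y \right)} = 2 - \left(Y + Y\right) Y = 2 - 2 Y Y = 2 - 2 Y^{2}$)
$O{\left(P,K \right)} = - \frac{K}{48}$ ($O{\left(P,K \right)} = \frac{K}{2 - 2 \cdot 5^{2}} = \frac{K}{2 - 50} = \frac{K}{-48} = K \left(- \frac{1}{48}\right) = - \frac{K}{48}$)
$- 174 \left(-1846 - O{\left(27,-34 \right)}\right) = - 174 \left(-1846 - \left(- \frac{1}{48}\right) \left(-34\right)\right) = - 174 \left(-1846 - \frac{17}{24}\right) = \left(-174\right) \left(- \frac{44321}{24}\right) = \frac{1285309}{4}$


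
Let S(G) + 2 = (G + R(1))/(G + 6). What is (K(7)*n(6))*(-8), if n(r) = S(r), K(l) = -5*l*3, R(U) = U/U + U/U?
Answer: -1120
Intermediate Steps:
R(U) = 2 (R(U) = 1 + 1 = 2)
K(l) = -15*l
S(G) = -2 + (2 + G)/(6 + G) (S(G) = -2 + (G + 2)/(G + 6) = -2 + (2 + G)/(6 + G))
n(r) = (-10 - r)/(6 + r)
(K(7)*n(6))*(-8) = ((-15*7)*((-10 - 1*6)/(6 + 6)))*(-8) = -105*(-10 - 6)/12*(-8) = -35*(-16)/4*(-8) = -105*(-4/3)*(-8) = 140*(-8) = -1120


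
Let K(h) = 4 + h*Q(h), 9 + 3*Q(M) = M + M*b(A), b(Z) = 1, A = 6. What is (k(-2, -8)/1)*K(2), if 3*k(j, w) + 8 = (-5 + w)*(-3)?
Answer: 62/9 ≈ 6.8889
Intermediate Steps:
k(j, w) = 7/3 - w (k(j, w) = -8/3 + ((-5 + w)*(-3))/3 = -8/3 + (15 - 3*w)/3 = -8/3 + (5 - w) = 7/3 - w)
Q(M) = -3 + 2*M/3 (Q(M) = -3 + (M + M*1)/3 = -3 + (M + M)/3 = -3 + (2*M)/3 = -3 + 2*M/3)
K(h) = 4 + h*(-3 + 2*h/3)
(k(-2, -8)/1)*K(2) = ((7/3 - 1*(-8))/1)*(4 + (1/3)*2*(-9 + 2*2)) = ((7/3 + 8)*1)*(4 + (1/3)*2*(-9 + 4)) = ((31/3)*1)*(4 + (1/3)*2*(-5)) = 31*(4 - 10/3)/3 = (31/3)*(2/3) = 62/9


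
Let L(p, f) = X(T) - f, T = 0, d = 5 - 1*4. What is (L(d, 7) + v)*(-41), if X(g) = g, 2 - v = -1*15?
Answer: -410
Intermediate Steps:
d = 1 (d = 5 - 4 = 1)
v = 17 (v = 2 - (-1)*15 = 2 - 1*(-15) = 2 + 15 = 17)
L(p, f) = -f (L(p, f) = 0 - f = -f)
(L(d, 7) + v)*(-41) = (-1*7 + 17)*(-41) = (-7 + 17)*(-41) = 10*(-41) = -410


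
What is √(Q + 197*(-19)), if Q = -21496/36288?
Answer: I*√237733090/252 ≈ 61.185*I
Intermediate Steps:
Q = -2687/4536 (Q = -21496*1/36288 = -2687/4536 ≈ -0.59237)
√(Q + 197*(-19)) = √(-2687/4536 + 197*(-19)) = √(-2687/4536 - 3743) = √(-16980935/4536) = I*√237733090/252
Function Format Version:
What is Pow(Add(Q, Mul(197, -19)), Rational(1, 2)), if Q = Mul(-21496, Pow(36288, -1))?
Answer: Mul(Rational(1, 252), I, Pow(237733090, Rational(1, 2))) ≈ Mul(61.185, I)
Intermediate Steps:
Q = Rational(-2687, 4536) (Q = Mul(-21496, Rational(1, 36288)) = Rational(-2687, 4536) ≈ -0.59237)
Pow(Add(Q, Mul(197, -19)), Rational(1, 2)) = Pow(Add(Rational(-2687, 4536), Mul(197, -19)), Rational(1, 2)) = Pow(Add(Rational(-2687, 4536), -3743), Rational(1, 2)) = Pow(Rational(-16980935, 4536), Rational(1, 2)) = Mul(Rational(1, 252), I, Pow(237733090, Rational(1, 2)))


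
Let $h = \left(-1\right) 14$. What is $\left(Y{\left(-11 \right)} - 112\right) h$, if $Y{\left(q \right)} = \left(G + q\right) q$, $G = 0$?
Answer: $-126$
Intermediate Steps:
$h = -14$
$Y{\left(q \right)} = q^{2}$ ($Y{\left(q \right)} = \left(0 + q\right) q = q q = q^{2}$)
$\left(Y{\left(-11 \right)} - 112\right) h = \left(\left(-11\right)^{2} - 112\right) \left(-14\right) = \left(121 - 112\right) \left(-14\right) = 9 \left(-14\right) = -126$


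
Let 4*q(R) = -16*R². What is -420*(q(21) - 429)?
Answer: 921060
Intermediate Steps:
q(R) = -4*R² (q(R) = (-16*R²)/4 = -4*R²)
-420*(q(21) - 429) = -420*(-4*21² - 429) = -420*(-4*441 - 429) = -420*(-1764 - 429) = -420*(-2193) = 921060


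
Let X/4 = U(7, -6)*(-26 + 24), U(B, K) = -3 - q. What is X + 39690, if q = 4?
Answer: 39746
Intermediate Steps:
U(B, K) = -7 (U(B, K) = -3 - 1*4 = -3 - 4 = -7)
X = 56 (X = 4*(-7*(-26 + 24)) = 4*(-7*(-2)) = 4*14 = 56)
X + 39690 = 56 + 39690 = 39746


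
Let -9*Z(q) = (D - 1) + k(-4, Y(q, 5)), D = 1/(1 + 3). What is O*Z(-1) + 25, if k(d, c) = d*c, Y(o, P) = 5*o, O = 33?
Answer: -547/12 ≈ -45.583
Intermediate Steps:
k(d, c) = c*d
D = 1/4 ≈ 0.25000
Z(q) = 1/12 + 20*q/9 (Z(q) = -((1/4 - 1) + (5*q)*(-4))/9 = -(-3/4 - 20*q)/9 = 1/12 + 20*q/9)
O*Z(-1) + 25 = 33*(1/12 + (20/9)*(-1)) + 25 = 33*(1/12 - 20/9) + 25 = 33*(-77/36) + 25 = -847/12 + 25 = -547/12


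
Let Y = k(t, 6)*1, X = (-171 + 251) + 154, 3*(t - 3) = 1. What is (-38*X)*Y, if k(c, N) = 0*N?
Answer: 0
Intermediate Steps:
t = 10/3 (t = 3 + (⅓)*1 = 3 + ⅓ = 10/3 ≈ 3.3333)
X = 234 (X = 80 + 154 = 234)
k(c, N) = 0
Y = 0 (Y = 0*1 = 0)
(-38*X)*Y = -38*234*0 = -8892*0 = 0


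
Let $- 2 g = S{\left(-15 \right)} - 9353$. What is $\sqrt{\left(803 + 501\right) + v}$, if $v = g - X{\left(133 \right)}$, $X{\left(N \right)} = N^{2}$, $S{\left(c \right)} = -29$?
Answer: $i \sqrt{11694} \approx 108.14 i$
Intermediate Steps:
$g = 4691$ ($g = - \frac{-29 - 9353}{2} = \left(- \frac{1}{2}\right) \left(-9382\right) = 4691$)
$v = -12998$ ($v = 4691 - 133^{2} = 4691 - 17689 = -12998$)
$\sqrt{\left(803 + 501\right) + v} = \sqrt{\left(803 + 501\right) - 12998} = \sqrt{1304 - 12998} = \sqrt{-11694} = i \sqrt{11694}$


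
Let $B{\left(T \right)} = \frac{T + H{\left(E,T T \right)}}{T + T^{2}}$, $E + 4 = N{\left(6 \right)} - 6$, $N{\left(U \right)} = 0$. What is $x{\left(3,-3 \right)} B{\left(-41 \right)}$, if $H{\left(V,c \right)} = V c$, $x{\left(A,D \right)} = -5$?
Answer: $\frac{411}{8} \approx 51.375$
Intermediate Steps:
$E = -10$ ($E = -4 + \left(0 - 6\right) = -4 - 6 = -10$)
$B{\left(T \right)} = \frac{T - 10 T^{2}}{T + T^{2}}$ ($B{\left(T \right)} = \frac{T - 10 T T}{T + T^{2}} = \frac{T - 10 T^{2}}{T + T^{2}}$)
$x{\left(3,-3 \right)} B{\left(-41 \right)} = - 5 \frac{1 - -410}{1 - 41} = - 5 \frac{1 + 410}{-40} = - 5 \left(\left(- \frac{1}{40}\right) 411\right) = \left(-5\right) \left(- \frac{411}{40}\right) = \frac{411}{8}$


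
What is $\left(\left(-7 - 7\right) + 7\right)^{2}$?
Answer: $49$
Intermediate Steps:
$\left(\left(-7 - 7\right) + 7\right)^{2} = \left(-14 + 7\right)^{2} = \left(-7\right)^{2} = 49$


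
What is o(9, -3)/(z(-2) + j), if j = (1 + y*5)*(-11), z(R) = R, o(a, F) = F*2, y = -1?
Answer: -⅐ ≈ -0.14286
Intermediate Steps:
o(a, F) = 2*F
j = 44 (j = (1 - 1*5)*(-11) = (1 - 5)*(-11) = -4*(-11) = 44)
o(9, -3)/(z(-2) + j) = (2*(-3))/(-2 + 44) = -6/42 = -6*1/42 = -⅐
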